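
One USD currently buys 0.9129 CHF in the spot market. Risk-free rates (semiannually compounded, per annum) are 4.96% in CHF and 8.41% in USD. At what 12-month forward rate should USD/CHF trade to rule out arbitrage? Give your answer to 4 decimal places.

0.8829

By covered interest parity, F = S · (1+r_CHF/2)^(2T) / (1+r_USD/2)^(2T)
= 0.9129 × 1.050215 / 1.085868 = 0.9129 × 0.967166
F = 0.8829 CHF per USD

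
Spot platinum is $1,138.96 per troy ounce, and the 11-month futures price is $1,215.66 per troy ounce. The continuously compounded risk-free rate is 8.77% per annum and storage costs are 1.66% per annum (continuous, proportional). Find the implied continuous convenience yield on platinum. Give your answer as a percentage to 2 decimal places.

F = S·e^((r+u−y)T) ⇒ (r+u−y) = ln(F/S)/T
ln(1215.66/1138.96) = 0.065172; /T ⇒ 0.071097
y = r + u − ln(F/S)/T = 0.0877 + 0.0166 − 0.071097 = 0.033203
y = 3.32%

3.32%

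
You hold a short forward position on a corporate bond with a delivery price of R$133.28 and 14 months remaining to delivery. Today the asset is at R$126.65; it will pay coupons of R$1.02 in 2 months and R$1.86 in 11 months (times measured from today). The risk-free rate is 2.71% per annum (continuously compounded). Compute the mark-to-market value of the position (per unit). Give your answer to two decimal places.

R$5.31

PV(remaining coupons) I = 1.02·e^(−0.0271·2/12) + 1.86·e^(−0.0271·11/12) = 2.8298
Current forward F = (S − I)·e^(rT) = (126.65 − 2.8298)·e^(0.0271·14/12) = 123.8202 × 1.032122 = 127.7976
Value (long) = (F − K)·e^(−rT) = (127.7976 − 133.28) × 0.968878 = -5.3118
Short position value = −(long value) = R$5.31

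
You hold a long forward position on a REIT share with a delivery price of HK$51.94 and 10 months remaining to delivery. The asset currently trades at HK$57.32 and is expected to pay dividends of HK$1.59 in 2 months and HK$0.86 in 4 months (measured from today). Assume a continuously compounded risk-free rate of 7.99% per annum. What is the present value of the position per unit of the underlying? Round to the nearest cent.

HK$6.32

PV(remaining dividends) I = 1.59·e^(−0.0799·2/12) + 0.86·e^(−0.0799·4/12) = 2.4064
Current forward F = (S − I)·e^(rT) = (57.32 − 2.4064)·e^(0.0799·10/12) = 54.9136 × 1.068850 = 58.6944
Value (long) = (F − K)·e^(−rT) = (58.6944 − 51.94) × 0.935585 = 6.3193
Value = HK$6.32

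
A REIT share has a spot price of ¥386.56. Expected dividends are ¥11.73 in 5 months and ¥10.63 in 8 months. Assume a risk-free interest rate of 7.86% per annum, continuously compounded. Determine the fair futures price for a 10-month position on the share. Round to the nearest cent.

¥389.84

PV(dividends) I = 11.73·e^(−0.0786·5/12) + 10.63·e^(−0.0786·8/12)
I = 11.3521 + 10.0873 = 21.4394
F = (S − I)·e^(rT) = (386.56 − 21.4394) · e^(0.0786·10/12)
= 365.1206 · e^0.065500 = 365.1206 × 1.067693 = ¥389.84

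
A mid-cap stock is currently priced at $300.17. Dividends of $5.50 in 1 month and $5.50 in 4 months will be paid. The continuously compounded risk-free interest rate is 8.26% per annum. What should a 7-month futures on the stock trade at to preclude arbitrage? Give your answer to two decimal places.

$303.64

PV(dividends) I = 5.50·e^(−0.0826·1/12) + 5.50·e^(−0.0826·4/12)
I = 5.4623 + 5.3506 = 10.8129
F = (S − I)·e^(rT) = (300.17 − 10.8129) · e^(0.0826·7/12)
= 289.3571 · e^0.048183 = 289.3571 × 1.049363 = $303.64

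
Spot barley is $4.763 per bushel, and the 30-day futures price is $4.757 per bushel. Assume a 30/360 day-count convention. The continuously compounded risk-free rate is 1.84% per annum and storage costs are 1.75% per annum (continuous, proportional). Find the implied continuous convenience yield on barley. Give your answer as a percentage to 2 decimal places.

5.10%

F = S·e^((r+u−y)T) ⇒ (r+u−y) = ln(F/S)/T
ln(4.757/4.763) = -0.001261; /T ⇒ -0.015132
y = r + u − ln(F/S)/T = 0.0184 + 0.0175 + 0.015132 = 0.051032
y = 5.10%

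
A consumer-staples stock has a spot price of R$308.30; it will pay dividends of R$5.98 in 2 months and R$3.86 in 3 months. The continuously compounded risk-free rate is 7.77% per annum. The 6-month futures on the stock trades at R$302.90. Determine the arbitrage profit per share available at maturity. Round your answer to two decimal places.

R$7.54 per share

PV(dividends) I = 5.98·e^(−0.0777·2/12) + 3.86·e^(−0.0777·3/12) = 9.6888
Fair futures F* = (S − I)·e^(rT) = (308.30 − 9.6888)·e^0.038850 = 298.6112 × 1.039615 = 310.4407
Market R$302.90 < fair 310.4407: forward underpriced → reverse cash-and-carry (short the stock, invest proceeds at r, pay the dividends, go long the forward).
Profit at T = |F_mkt − F*| = |302.90 − 310.4407| = R$7.54 per share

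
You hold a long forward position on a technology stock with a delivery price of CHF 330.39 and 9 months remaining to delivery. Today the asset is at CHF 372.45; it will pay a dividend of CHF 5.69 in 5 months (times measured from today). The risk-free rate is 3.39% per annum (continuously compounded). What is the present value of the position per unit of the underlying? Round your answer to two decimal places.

PV(remaining dividends) I = 5.69·e^(−0.0339·5/12) = 5.6102
Current forward F = (S − I)·e^(rT) = (372.45 − 5.6102)·e^(0.0339·9/12) = 366.8398 × 1.025751 = 376.2863
Value (long) = (F − K)·e^(−rT) = (376.2863 − 330.39) × 0.974895 = 44.7441
Value = CHF 44.74

CHF 44.74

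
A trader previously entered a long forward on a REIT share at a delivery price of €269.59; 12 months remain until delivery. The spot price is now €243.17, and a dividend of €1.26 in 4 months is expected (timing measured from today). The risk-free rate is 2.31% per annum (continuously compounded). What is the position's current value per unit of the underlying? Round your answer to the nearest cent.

-€21.51

PV(remaining dividends) I = 1.26·e^(−0.0231·4/12) = 1.2503
Current forward F = (S − I)·e^(rT) = (243.17 − 1.2503)·e^(0.0231·12/12) = 241.9197 × 1.023369 = 247.5731
Value (long) = (F − K)·e^(−rT) = (247.5731 − 269.59) × 0.977165 = -21.5141
Value = -€21.51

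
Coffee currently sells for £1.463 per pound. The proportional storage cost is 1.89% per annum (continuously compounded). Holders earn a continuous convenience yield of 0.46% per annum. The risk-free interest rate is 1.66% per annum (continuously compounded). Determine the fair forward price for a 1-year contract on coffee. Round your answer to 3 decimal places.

Net carry = r + u − y = 0.0166 + 0.0189 − 0.0046 = 0.0309
F = S·e^((r+u−y)T) = 1.463 · e^(0.0309 × 1) = 1.463 · e^0.030900
= 1.463 × 1.031382 = £1.509 per pound

£1.509 per pound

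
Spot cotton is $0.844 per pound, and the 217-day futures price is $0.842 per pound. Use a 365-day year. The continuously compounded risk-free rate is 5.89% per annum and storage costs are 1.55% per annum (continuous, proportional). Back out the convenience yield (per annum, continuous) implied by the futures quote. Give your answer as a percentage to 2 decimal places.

7.84%

F = S·e^((r+u−y)T) ⇒ (r+u−y) = ln(F/S)/T
ln(0.842/0.844) = -0.002372; /T ⇒ -0.003990
y = r + u − ln(F/S)/T = 0.0589 + 0.0155 + 0.003990 = 0.078390
y = 7.84%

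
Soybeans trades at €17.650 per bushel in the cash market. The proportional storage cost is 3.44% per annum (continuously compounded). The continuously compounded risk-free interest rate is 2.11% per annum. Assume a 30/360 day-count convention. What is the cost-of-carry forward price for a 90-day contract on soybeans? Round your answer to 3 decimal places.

Net carry = r + u − y = 0.0211 + 0.0344 − 0.0000 = 0.0555
F = S·e^((r+u−y)T) = 17.650 · e^(0.0555 × 90/360) = 17.650 · e^0.013875
= 17.650 × 1.013972 = €17.897 per bushel

€17.897 per bushel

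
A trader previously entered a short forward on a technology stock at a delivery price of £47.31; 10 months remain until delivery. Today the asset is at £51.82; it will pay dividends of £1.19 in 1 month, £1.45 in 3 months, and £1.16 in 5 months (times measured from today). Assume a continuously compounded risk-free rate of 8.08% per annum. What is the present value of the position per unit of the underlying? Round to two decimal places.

PV(remaining dividends) I = 1.19·e^(−0.0808·1/12) + 1.45·e^(−0.0808·3/12) + 1.16·e^(−0.0808·5/12) = 3.7246
Current forward F = (S − I)·e^(rT) = (51.82 − 3.7246)·e^(0.0808·10/12) = 48.0954 × 1.069652 = 51.4453
Value (long) = (F − K)·e^(−rT) = (51.4453 − 47.31) × 0.934884 = 3.8660
Short position value = −(long value) = -£3.87

-£3.87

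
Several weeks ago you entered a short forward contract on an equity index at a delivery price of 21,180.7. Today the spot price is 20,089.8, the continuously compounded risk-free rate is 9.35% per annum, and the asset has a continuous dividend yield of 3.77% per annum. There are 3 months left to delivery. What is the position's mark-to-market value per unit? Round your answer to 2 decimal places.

Current fair forward for the remaining 3 months: F = S·e^((r − q)·T), (r − q) = 0.0935 − 0.0377 = 0.0558
F = 20089.8 · e^(0.0558 × 3/12) = 20089.8 × 1.01404776 = 20372.0167
Value of long forward = (F − K)·e^(−rT) = (20372.0167 − 21180.7) · e^(−0.0935·3/12)
= -808.6833 × 0.97689608 = -790.00
Short position value = −(long value) = 790.00

790.00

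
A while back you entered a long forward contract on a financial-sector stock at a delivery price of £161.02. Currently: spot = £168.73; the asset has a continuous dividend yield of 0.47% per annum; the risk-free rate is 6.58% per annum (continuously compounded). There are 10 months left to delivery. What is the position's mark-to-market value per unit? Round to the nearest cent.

£15.64

Current fair forward for the remaining 10 months: F = S·e^((r − q)·T), (r − q) = 0.0658 − 0.0047 = 0.0611
F = 168.73 · e^(0.0611 × 10/12) = 168.73 × 1.052235 = 177.5436
Value of long forward = (F − K)·e^(−rT) = (177.5436 − 161.02) · e^(−0.0658·10/12)
= 16.5236 × 0.946643 = 15.64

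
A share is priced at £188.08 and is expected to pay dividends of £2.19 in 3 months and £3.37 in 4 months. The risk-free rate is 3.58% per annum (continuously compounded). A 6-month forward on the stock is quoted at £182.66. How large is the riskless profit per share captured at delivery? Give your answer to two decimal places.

£3.22 per share

PV(dividends) I = 2.19·e^(−0.0358·3/12) + 3.37·e^(−0.0358·4/12) = 5.5005
Fair forward F* = (S − I)·e^(rT) = (188.08 − 5.5005)·e^0.017900 = 182.5795 × 1.018061 = 185.8771
Market £182.66 < fair 185.8771: forward underpriced → reverse cash-and-carry (short the stock, invest proceeds at r, pay the dividends, go long the forward).
Profit at T = |F_mkt − F*| = |182.66 − 185.8771| = £3.22 per share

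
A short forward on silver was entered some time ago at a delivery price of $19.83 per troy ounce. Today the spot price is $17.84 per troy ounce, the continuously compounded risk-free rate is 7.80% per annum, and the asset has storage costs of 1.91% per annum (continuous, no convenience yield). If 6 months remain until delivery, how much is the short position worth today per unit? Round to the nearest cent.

Current fair forward for the remaining 6 months: F = S·e^((r + u)·T), (r + u) = 0.0780 + 0.0191 = 0.0971
F = 17.84 · e^(0.0971 × 6/12) = 17.84 × 1.049748 = 18.7275
Value of long forward = (F − K)·e^(−rT) = (18.7275 − 19.83) · e^(−0.0780·6/12)
= -1.1025 × 0.961751 = -1.06
Short position value = −(long value) = $1.06

$1.06 per troy ounce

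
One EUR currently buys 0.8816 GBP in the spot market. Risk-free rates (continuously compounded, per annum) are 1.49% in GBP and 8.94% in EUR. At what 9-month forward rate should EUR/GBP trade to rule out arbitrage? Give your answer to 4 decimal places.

0.8337

F = S·e^((r_GBP − r_EUR)T) = 0.8816 · e^((0.0149 − 0.0894) × 9/12)
= 0.8816 · e^-0.055875 = 0.8816 × 0.945657
F = 0.8337 GBP per EUR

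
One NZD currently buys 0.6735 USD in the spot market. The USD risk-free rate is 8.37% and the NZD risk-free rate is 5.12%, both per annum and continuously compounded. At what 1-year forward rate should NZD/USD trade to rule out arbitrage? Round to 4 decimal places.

F = S·e^((r_USD − r_NZD)T) = 0.6735 · e^((0.0837 − 0.0512) × 1)
= 0.6735 · e^0.032500 = 0.6735 × 1.033034
F = 0.6957 USD per NZD

0.6957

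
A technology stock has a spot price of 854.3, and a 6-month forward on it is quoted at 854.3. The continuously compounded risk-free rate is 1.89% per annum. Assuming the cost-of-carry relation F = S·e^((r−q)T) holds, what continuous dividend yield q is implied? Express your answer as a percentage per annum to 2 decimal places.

From F = S·e^((r−q)T): (r − q) = ln(F/S)/T
ln(854.3/854.3) = ln(1.000000) = 0.000000
(r − q) = 0.000000 / (6/12) = 0.000000
q = r − ln(F/S)/T = 0.0189 + 0.000000 = 0.018900
q = 1.89%

1.89%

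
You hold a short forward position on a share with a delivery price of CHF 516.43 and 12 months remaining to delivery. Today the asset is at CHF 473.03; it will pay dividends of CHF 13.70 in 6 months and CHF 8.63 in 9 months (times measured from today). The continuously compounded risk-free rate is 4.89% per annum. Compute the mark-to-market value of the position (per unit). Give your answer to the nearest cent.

CHF 40.44

PV(remaining dividends) I = 13.70·e^(−0.0489·6/12) + 8.63·e^(−0.0489·9/12) = 21.6883
Current forward F = (S − I)·e^(rT) = (473.03 − 21.6883)·e^(0.0489·12/12) = 451.3417 × 1.050115 = 473.9607
Value (long) = (F − K)·e^(−rT) = (473.9607 − 516.43) × 0.952276 = -40.4425
Short position value = −(long value) = CHF 40.44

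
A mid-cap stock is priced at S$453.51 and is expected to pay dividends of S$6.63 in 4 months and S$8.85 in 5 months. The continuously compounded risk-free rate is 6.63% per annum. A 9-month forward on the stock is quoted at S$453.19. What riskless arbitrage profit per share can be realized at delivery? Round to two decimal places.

S$7.58 per share

PV(dividends) I = 6.63·e^(−0.0663·4/12) + 8.85·e^(−0.0663·5/12) = 15.0939
Fair forward F* = (S − I)·e^(rT) = (453.51 − 15.0939)·e^0.049725 = 438.4161 × 1.050982 = 460.7674
Market S$453.19 < fair 460.7674: forward underpriced → reverse cash-and-carry (short the stock, invest proceeds at r, pay the dividends, go long the forward).
Profit at T = |F_mkt − F*| = |453.19 − 460.7674| = S$7.58 per share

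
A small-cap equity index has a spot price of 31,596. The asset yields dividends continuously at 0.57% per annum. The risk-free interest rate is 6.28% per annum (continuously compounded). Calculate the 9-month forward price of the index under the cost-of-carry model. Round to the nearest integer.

32,978

F = S·e^((r − q)T) = 31596 · e^((0.0628 − 0.0057) × 9/12)
= 31596 · e^0.042825 = 31596 × 1.043755
F = 32,978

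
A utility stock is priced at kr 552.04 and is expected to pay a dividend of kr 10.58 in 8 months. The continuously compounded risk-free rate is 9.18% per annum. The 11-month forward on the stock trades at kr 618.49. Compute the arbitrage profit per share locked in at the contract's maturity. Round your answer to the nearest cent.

PV(dividends) I = 10.58·e^(−0.0918·8/12) = 9.9519
Fair forward F* = (S − I)·e^(rT) = (552.04 − 9.9519)·e^0.084150 = 542.0881 × 1.087792 = 589.6791
Market kr 618.49 > fair 589.6791: forward overpriced → cash-and-carry (borrow at r, buy the stock and collect the dividends, short the forward).
Profit at T = |F_mkt − F*| = |618.49 − 589.6791| = kr 28.81 per share

kr 28.81 per share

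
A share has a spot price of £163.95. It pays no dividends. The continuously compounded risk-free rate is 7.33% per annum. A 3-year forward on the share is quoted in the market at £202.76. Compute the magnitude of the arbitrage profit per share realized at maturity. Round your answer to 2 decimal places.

£1.51 per share

Fair forward: F* = S·e^(carry·T), with carry = r = 0.0733
F* = 163.95 · e^(0.0733 × 3) = 163.95 · e^0.219900 = 163.95 × 1.245952 = £204.2738
Market £202.76 < fair £204.2738: forward underpriced → reverse cash-and-carry (short spot, go long the forward).
At maturity, profit = |F_mkt − F*| = |202.76 − 204.2738| = £1.51 per share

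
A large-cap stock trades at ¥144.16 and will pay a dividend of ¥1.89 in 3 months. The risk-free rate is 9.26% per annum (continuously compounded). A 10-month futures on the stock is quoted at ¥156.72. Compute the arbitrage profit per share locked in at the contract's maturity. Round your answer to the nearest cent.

¥2.99 per share

PV(dividends) I = 1.89·e^(−0.0926·3/12) = 1.8467
Fair futures F* = (S − I)·e^(rT) = (144.16 − 1.8467)·e^0.077167 = 142.3133 × 1.080222 = 153.7300
Market ¥156.72 > fair 153.7300: forward overpriced → cash-and-carry (borrow at r, buy the stock and collect the dividends, short the forward).
Profit at T = |F_mkt − F*| = |156.72 − 153.7300| = ¥2.99 per share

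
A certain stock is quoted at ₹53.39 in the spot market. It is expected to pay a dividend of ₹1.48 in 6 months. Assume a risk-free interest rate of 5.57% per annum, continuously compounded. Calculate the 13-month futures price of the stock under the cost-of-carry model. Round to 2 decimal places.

₹55.18

PV(dividends) I = 1.48·e^(−0.0557·6/12)
I = 1.4394
F = (S − I)·e^(rT) = (53.39 − 1.4394) · e^(0.0557·13/12)
= 51.9506 · e^0.060342 = 51.9506 × 1.062200 = ₹55.18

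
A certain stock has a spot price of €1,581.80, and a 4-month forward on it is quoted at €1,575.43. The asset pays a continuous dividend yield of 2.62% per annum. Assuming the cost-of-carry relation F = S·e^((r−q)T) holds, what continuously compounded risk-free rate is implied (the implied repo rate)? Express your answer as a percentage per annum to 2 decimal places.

From F = S·e^((r−q)T): (r − q) = ln(F/S)/T
ln(1575.43/1581.80) = ln(0.995973) = -0.004035
(r − q) = -0.004035 / (4/12) = -0.012105
r = ln(F/S)/T + q = -0.012105 + 0.0262 = 0.014095
r = 1.41%

1.41%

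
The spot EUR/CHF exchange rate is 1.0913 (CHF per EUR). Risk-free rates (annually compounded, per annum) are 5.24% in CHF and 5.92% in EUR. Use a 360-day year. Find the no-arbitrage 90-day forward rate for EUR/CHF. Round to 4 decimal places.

1.0895

By covered interest parity, F = S · (1+r_CHF)^T / (1+r_EUR)^T
= 1.0913 × 1.012850 / 1.014482 = 1.0913 × 0.998391
F = 1.0895 CHF per EUR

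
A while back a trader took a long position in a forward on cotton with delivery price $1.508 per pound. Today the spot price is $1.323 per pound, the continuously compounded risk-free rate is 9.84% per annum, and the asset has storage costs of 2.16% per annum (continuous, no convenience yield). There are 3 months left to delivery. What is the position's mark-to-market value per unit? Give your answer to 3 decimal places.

Current fair forward for the remaining 3 months: F = S·e^((r + u)·T), (r + u) = 0.0984 + 0.0216 = 0.1200
F = 1.323 · e^(0.1200 × 3/12) = 1.323 × 1.030455 = 1.3633
Value of long forward = (F − K)·e^(−rT) = (1.3633 − 1.508) · e^(−0.0984·3/12)
= -0.1447 × 0.975700 = -0.141

-$0.141 per pound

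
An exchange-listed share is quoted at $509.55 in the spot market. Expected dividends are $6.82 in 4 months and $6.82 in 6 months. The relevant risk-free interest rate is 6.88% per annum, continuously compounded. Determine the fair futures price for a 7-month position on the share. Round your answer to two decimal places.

$516.62

PV(dividends) I = 6.82·e^(−0.0688·4/12) + 6.82·e^(−0.0688·6/12)
I = 6.6654 + 6.5894 = 13.2548
F = (S − I)·e^(rT) = (509.55 − 13.2548) · e^(0.0688·7/12)
= 496.2952 · e^0.040133 = 496.2952 × 1.040949 = $516.62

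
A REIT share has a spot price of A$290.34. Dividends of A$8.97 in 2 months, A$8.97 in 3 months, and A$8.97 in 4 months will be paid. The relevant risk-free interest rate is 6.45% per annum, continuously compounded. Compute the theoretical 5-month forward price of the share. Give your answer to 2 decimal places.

A$271.05

PV(dividends) I = 8.97·e^(−0.0645·2/12) + 8.97·e^(−0.0645·3/12) + 8.97·e^(−0.0645·4/12)
I = 8.8741 + 8.8265 + 8.7792 = 26.4798
F = (S − I)·e^(rT) = (290.34 − 26.4798) · e^(0.0645·5/12)
= 263.8602 · e^0.026875 = 263.8602 × 1.027239 = A$271.05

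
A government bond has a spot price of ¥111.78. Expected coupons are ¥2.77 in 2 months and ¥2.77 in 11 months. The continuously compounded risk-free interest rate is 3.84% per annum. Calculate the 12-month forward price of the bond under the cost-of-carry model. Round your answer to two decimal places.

¥110.52

PV(coupons) I = 2.77·e^(−0.0384·2/12) + 2.77·e^(−0.0384·11/12)
I = 2.7523 + 2.6742 = 5.4265
F = (S − I)·e^(rT) = (111.78 − 5.4265) · e^(0.0384·12/12)
= 106.3535 · e^0.038400 = 106.3535 × 1.039147 = ¥110.52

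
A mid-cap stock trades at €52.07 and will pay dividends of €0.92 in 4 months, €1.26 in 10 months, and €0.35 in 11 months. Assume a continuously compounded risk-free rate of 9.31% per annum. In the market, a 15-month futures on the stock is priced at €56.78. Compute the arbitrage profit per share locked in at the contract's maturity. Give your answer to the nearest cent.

PV(dividends) I = 0.92·e^(−0.0931·4/12) + 1.26·e^(−0.0931·10/12) + 0.35·e^(−0.0931·11/12) = 2.3792
Fair futures F* = (S − I)·e^(rT) = (52.07 − 2.3792)·e^0.116375 = 49.6908 × 1.123417 = 55.8235
Market €56.78 > fair 55.8235: forward overpriced → cash-and-carry (borrow at r, buy the stock and collect the dividends, short the forward).
Profit at T = |F_mkt − F*| = |56.78 − 55.8235| = €0.96 per share

€0.96 per share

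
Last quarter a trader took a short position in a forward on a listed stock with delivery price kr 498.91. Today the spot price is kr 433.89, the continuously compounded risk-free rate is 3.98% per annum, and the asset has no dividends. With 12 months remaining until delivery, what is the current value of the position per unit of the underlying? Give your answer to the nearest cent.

kr 45.55

Current fair forward for the remaining 12 months: F = S·e^(r·T), r = 0.0398
F = 433.89 · e^(0.0398 × 12/12) = 433.89 × 1.040603 = 451.5072
Value of long forward = (F − K)·e^(−rT) = (451.5072 − 498.91) · e^(−0.0398·12/12)
= -47.4028 × 0.960982 = -45.55
Short position value = −(long value) = kr 45.55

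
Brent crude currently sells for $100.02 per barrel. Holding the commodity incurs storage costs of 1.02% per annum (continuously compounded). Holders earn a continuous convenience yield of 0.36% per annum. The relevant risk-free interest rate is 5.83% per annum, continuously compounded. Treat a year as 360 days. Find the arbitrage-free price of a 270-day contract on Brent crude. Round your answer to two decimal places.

Net carry = r + u − y = 0.0583 + 0.0102 − 0.0036 = 0.0649
F = S·e^((r+u−y)T) = 100.02 · e^(0.0649 × 270/360) = 100.02 · e^0.048675
= 100.02 × 1.049879 = $105.01 per barrel

$105.01 per barrel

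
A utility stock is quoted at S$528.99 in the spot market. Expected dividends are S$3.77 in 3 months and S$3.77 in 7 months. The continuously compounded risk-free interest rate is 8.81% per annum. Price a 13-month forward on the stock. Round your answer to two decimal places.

PV(dividends) I = 3.77·e^(−0.0881·3/12) + 3.77·e^(−0.0881·7/12)
I = 3.6879 + 3.5811 = 7.2690
F = (S − I)·e^(rT) = (528.99 − 7.2690) · e^(0.0881·13/12)
= 521.7210 · e^0.095442 = 521.7210 × 1.100145 = S$573.97

S$573.97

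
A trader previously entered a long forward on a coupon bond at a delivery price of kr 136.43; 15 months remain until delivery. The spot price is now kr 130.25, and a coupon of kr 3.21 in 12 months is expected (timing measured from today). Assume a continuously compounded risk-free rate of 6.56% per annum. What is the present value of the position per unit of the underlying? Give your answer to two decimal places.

kr 1.55

PV(remaining coupons) I = 3.21·e^(−0.0656·12/12) = 3.0062
Current forward F = (S − I)·e^(rT) = (130.25 − 3.0062)·e^(0.0656·15/12) = 127.2438 × 1.085456 = 138.1175
Value (long) = (F − K)·e^(−rT) = (138.1175 − 136.43) × 0.921272 = 1.5546
Value = kr 1.55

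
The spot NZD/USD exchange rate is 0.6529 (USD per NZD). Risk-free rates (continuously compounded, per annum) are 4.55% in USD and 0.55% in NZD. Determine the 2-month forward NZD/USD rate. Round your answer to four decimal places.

F = S·e^((r_USD − r_NZD)T) = 0.6529 · e^((0.0455 − 0.0055) × 2/12)
= 0.6529 · e^0.006667 = 0.6529 × 1.006689
F = 0.6573 USD per NZD

0.6573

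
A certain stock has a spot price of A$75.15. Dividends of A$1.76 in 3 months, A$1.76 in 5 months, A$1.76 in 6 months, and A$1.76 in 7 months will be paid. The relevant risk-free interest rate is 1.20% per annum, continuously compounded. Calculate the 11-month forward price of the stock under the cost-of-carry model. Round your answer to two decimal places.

PV(dividends) I = 1.76·e^(−0.0120·3/12) + 1.76·e^(−0.0120·5/12) + 1.76·e^(−0.0120·6/12) + 1.76·e^(−0.0120·7/12)
I = 1.7547 + 1.7512 + 1.7495 + 1.7477 = 7.0031
F = (S − I)·e^(rT) = (75.15 − 7.0031) · e^(0.0120·11/12)
= 68.1469 · e^0.011000 = 68.1469 × 1.011061 = A$68.90

A$68.90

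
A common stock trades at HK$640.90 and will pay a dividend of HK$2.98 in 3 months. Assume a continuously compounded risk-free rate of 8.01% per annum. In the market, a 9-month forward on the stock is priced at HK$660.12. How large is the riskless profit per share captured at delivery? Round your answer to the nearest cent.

HK$17.36 per share

PV(dividends) I = 2.98·e^(−0.0801·3/12) = 2.9209
Fair forward F* = (S − I)·e^(rT) = (640.90 − 2.9209)·e^0.060075 = 637.9791 × 1.061916 = 677.4802
Market HK$660.12 < fair 677.4802: forward underpriced → reverse cash-and-carry (short the stock, invest proceeds at r, pay the dividends, go long the forward).
Profit at T = |F_mkt − F*| = |660.12 − 677.4802| = HK$17.36 per share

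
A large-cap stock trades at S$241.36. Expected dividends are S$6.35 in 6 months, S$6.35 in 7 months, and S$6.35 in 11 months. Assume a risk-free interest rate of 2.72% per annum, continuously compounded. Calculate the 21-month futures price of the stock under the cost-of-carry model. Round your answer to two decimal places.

PV(dividends) I = 6.35·e^(−0.0272·6/12) + 6.35·e^(−0.0272·7/12) + 6.35·e^(−0.0272·11/12)
I = 6.2642 + 6.2500 + 6.1936 = 18.7078
F = (S − I)·e^(rT) = (241.36 − 18.7078) · e^(0.0272·21/12)
= 222.6522 · e^0.047600 = 222.6522 × 1.048751 = S$233.51

S$233.51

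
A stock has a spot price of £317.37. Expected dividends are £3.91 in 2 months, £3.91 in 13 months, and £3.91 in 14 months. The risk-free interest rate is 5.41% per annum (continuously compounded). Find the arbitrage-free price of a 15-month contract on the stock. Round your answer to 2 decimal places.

£327.56

PV(dividends) I = 3.91·e^(−0.0541·2/12) + 3.91·e^(−0.0541·13/12) + 3.91·e^(−0.0541·14/12)
I = 3.8749 + 3.6874 + 3.6708 = 11.2331
F = (S − I)·e^(rT) = (317.37 − 11.2331) · e^(0.0541·15/12)
= 306.1369 · e^0.067625 = 306.1369 × 1.069964 = £327.56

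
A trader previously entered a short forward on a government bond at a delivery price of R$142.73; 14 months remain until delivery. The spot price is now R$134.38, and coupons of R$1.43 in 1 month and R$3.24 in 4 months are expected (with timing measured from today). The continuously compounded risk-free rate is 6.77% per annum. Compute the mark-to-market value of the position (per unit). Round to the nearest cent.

R$2.10

PV(remaining coupons) I = 1.43·e^(−0.0677·1/12) + 3.24·e^(−0.0677·4/12) = 4.5897
Current forward F = (S − I)·e^(rT) = (134.38 − 4.5897)·e^(0.0677·14/12) = 129.7903 × 1.082186 = 140.4572
Value (long) = (F − K)·e^(−rT) = (140.4572 − 142.73) × 0.924055 = -2.1002
Short position value = −(long value) = R$2.10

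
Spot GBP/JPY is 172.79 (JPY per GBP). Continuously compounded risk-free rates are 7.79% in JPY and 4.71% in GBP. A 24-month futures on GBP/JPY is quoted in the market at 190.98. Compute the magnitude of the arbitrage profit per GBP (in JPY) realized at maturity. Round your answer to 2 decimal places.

Fair futures: F* = S·e^(carry·T), with carry = (r_JPY − r_GBP) = 0.0779 − 0.0471 = 0.0308
F* = 172.79 · e^(0.0308 × 24/12) = 172.79 · e^0.061600 = 172.79 × 1.063537 = 183.7686
Market 190.98 > fair 183.7686: forward overpriced → cash-and-carry (buy spot, short the forward).
At maturity, profit = |F_mkt − F*| = |190.98 − 183.7686| = 7.21 per GBP (in JPY)

7.21 per GBP (in JPY)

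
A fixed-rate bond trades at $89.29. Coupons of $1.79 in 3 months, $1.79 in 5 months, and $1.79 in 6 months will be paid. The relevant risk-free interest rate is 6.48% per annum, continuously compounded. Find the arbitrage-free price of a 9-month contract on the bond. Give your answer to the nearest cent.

$88.24

PV(coupons) I = 1.79·e^(−0.0648·3/12) + 1.79·e^(−0.0648·5/12) + 1.79·e^(−0.0648·6/12)
I = 1.7612 + 1.7423 + 1.7329 = 5.2364
F = (S − I)·e^(rT) = (89.29 − 5.2364) · e^(0.0648·9/12)
= 84.0536 · e^0.048600 = 84.0536 × 1.049800 = $88.24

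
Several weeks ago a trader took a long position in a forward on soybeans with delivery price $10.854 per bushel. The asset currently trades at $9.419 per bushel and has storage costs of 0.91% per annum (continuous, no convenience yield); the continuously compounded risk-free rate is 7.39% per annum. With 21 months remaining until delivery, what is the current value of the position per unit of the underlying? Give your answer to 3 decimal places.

Current fair forward for the remaining 21 months: F = S·e^((r + u)·T), (r + u) = 0.0739 + 0.0091 = 0.0830
F = 9.419 · e^(0.0830 × 21/12) = 9.419 × 1.156329 = 10.8915
Value of long forward = (F − K)·e^(−rT) = (10.8915 − 10.854) · e^(−0.0739·21/12)
= 0.0375 × 0.878688 = 0.033

$0.033 per bushel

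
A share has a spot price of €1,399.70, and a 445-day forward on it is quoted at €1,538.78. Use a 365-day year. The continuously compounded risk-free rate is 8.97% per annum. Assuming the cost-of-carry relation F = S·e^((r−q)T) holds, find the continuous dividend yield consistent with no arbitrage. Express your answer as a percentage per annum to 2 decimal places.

1.20%

From F = S·e^((r−q)T): (r − q) = ln(F/S)/T
ln(1538.78/1399.70) = ln(1.099364) = 0.094732
(r − q) = 0.094732 / (445/365) = 0.077702
q = r − ln(F/S)/T = 0.0897 − 0.077702 = 0.011998
q = 1.20%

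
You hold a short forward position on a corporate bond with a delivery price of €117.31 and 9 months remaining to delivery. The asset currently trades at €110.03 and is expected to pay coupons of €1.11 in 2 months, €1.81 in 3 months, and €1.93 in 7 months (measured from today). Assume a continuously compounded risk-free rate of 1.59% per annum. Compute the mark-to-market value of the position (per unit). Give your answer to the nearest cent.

€10.71

PV(remaining coupons) I = 1.11·e^(−0.0159·2/12) + 1.81·e^(−0.0159·3/12) + 1.93·e^(−0.0159·7/12) = 4.8221
Current forward F = (S − I)·e^(rT) = (110.03 − 4.8221)·e^(0.0159·9/12) = 105.2079 × 1.011996 = 106.4700
Value (long) = (F − K)·e^(−rT) = (106.4700 − 117.31) × 0.988146 = -10.7115
Short position value = −(long value) = €10.71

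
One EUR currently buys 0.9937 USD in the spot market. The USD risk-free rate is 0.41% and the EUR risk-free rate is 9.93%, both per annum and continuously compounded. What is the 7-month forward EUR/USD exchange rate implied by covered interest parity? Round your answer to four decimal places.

0.9400

F = S·e^((r_USD − r_EUR)T) = 0.9937 · e^((0.0041 − 0.0993) × 7/12)
= 0.9937 · e^-0.055533 = 0.9937 × 0.945981
F = 0.9400 USD per EUR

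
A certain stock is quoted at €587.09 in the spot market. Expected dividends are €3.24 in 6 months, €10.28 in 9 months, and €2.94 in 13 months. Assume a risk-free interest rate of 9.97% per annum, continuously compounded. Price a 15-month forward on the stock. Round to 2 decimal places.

€647.72

PV(dividends) I = 3.24·e^(−0.0997·6/12) + 10.28·e^(−0.0997·9/12) + 2.94·e^(−0.0997·13/12)
I = 3.0824 + 9.5393 + 2.6390 = 15.2607
F = (S − I)·e^(rT) = (587.09 − 15.2607) · e^(0.0997·15/12)
= 571.8293 · e^0.124625 = 571.8293 × 1.132724 = €647.72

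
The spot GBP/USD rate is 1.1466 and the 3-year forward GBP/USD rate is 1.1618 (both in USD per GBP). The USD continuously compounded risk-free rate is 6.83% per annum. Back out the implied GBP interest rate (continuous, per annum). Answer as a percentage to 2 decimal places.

F = S·e^((r_USD − r_GBP)T) ⇒ r_GBP = r_USD − ln(F/S)/T
ln(1.1618/1.1466) = 0.013169; /(3) = 0.004390
r_GBP = 0.0683 − 0.004390 = 0.063910
r_GBP = 6.39%

6.39%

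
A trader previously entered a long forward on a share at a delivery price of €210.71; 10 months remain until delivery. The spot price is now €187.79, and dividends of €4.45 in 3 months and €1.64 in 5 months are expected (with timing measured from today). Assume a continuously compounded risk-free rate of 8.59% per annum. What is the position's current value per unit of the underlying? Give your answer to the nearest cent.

-€14.30

PV(remaining dividends) I = 4.45·e^(−0.0859·3/12) + 1.64·e^(−0.0859·5/12) = 5.9378
Current forward F = (S − I)·e^(rT) = (187.79 − 5.9378)·e^(0.0859·10/12) = 181.8522 × 1.074208 = 195.3471
Value (long) = (F − K)·e^(−rT) = (195.3471 − 210.71) × 0.930919 = -14.3016
Value = -€14.30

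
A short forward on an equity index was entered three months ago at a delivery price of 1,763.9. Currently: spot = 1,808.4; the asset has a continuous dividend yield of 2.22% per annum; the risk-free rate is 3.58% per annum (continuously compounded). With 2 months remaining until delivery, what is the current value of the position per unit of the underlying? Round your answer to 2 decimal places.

Current fair forward for the remaining 2 months: F = S·e^((r − q)·T), (r − q) = 0.0358 − 0.0222 = 0.0136
F = 1808.4 · e^(0.0136 × 2/12) = 1808.4 × 1.00226924 = 1812.5037
Value of long forward = (F − K)·e^(−rT) = (1812.5037 − 1763.9) · e^(−0.0358·2/12)
= 48.6037 × 0.99405110 = 48.31
Short position value = −(long value) = -48.31

-48.31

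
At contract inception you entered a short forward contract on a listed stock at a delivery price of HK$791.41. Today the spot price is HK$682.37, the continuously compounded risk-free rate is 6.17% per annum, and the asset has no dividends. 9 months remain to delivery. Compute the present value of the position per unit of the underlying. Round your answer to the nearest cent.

Current fair forward for the remaining 9 months: F = S·e^(r·T), r = 0.0617
F = 682.37 · e^(0.0617 × 9/12) = 682.37 × 1.047362 = 714.6884
Value of long forward = (F − K)·e^(−rT) = (714.6884 − 791.41) · e^(−0.0617·9/12)
= -76.7216 × 0.954779 = -73.25
Short position value = −(long value) = HK$73.25

HK$73.25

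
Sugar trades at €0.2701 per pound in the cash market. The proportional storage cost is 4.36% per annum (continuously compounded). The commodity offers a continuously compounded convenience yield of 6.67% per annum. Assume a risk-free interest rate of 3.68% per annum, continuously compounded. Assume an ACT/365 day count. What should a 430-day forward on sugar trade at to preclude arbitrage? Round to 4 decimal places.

Net carry = r + u − y = 0.0368 + 0.0436 − 0.0667 = 0.0137
F = S·e^((r+u−y)T) = 0.2701 · e^(0.0137 × 430/365) = 0.2701 · e^0.016140
= 0.2701 × 1.016271 = €0.2745 per pound

€0.2745 per pound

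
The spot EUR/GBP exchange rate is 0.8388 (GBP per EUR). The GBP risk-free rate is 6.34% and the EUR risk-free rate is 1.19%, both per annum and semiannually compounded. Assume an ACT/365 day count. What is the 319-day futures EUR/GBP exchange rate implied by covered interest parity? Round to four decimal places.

0.8767

By covered interest parity, F = S · (1+r_GBP/2)^(2T) / (1+r_EUR/2)^(2T)
= 0.8388 × 1.056065 / 1.010423 = 0.8388 × 1.045171
F = 0.8767 GBP per EUR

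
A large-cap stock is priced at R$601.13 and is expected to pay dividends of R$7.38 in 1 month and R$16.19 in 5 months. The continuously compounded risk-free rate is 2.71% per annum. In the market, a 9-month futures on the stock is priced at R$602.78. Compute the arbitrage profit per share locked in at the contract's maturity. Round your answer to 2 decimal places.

R$13.16 per share

PV(dividends) I = 7.38·e^(−0.0271·1/12) + 16.19·e^(−0.0271·5/12) = 23.3716
Fair futures F* = (S − I)·e^(rT) = (601.13 − 23.3716)·e^0.020325 = 577.7584 × 1.020533 = 589.6215
Market R$602.78 > fair 589.6215: forward overpriced → cash-and-carry (borrow at r, buy the stock and collect the dividends, short the forward).
Profit at T = |F_mkt − F*| = |602.78 − 589.6215| = R$13.16 per share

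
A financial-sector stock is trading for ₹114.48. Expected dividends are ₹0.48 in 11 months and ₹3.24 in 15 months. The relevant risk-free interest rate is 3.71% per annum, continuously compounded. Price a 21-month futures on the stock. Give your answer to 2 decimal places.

PV(dividends) I = 0.48·e^(−0.0371·11/12) + 3.24·e^(−0.0371·15/12)
I = 0.4640 + 3.0932 = 3.5572
F = (S − I)·e^(rT) = (114.48 − 3.5572) · e^(0.0371·21/12)
= 110.9228 · e^0.064925 = 110.9228 × 1.067079 = ₹118.36

₹118.36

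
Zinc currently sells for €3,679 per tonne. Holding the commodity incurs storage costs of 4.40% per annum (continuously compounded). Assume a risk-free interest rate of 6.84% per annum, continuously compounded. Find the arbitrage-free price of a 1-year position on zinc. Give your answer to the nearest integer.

€4,117 per tonne

Net carry = r + u − y = 0.0684 + 0.0440 − 0.0000 = 0.1124
F = S·e^((r+u−y)T) = 3679 · e^(0.1124 × 1) = 3679 · e^0.112400
= 3679 × 1.118960 = €4,117 per tonne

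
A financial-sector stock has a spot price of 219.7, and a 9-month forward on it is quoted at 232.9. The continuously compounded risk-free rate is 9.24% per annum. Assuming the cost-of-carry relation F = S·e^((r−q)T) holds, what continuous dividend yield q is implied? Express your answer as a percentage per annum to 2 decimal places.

From F = S·e^((r−q)T): (r − q) = ln(F/S)/T
ln(232.9/219.7) = ln(1.060082) = 0.058346
(r − q) = 0.058346 / (9/12) = 0.077795
q = r − ln(F/S)/T = 0.0924 − 0.077795 = 0.014605
q = 1.46%

1.46%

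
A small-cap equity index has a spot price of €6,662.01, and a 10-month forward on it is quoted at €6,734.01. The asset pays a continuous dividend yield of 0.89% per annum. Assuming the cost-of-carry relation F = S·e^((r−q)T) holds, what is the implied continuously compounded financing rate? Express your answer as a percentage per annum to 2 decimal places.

From F = S·e^((r−q)T): (r − q) = ln(F/S)/T
ln(6734.01/6662.01) = ln(1.010808) = 0.010750
(r − q) = 0.010750 / (10/12) = 0.012900
r = ln(F/S)/T + q = 0.012900 + 0.0089 = 0.021800
r = 2.18%

2.18%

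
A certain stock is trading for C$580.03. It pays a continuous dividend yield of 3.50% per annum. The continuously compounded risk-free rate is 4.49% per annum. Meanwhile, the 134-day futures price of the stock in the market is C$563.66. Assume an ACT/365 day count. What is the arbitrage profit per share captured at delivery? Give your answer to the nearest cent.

Fair futures: F* = S·e^(carry·T), with carry = (r − q) = 0.0449 − 0.0350 = 0.0099
F* = 580.03 · e^(0.0099 × 134/365) = 580.03 · e^0.003635 = 580.03 × 1.003642 = C$582.1425
Market C$563.66 < fair C$582.1425: forward underpriced → reverse cash-and-carry (short spot, go long the forward).
At maturity, profit = |F_mkt − F*| = |563.66 − 582.1425| = C$18.48 per share

C$18.48 per share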